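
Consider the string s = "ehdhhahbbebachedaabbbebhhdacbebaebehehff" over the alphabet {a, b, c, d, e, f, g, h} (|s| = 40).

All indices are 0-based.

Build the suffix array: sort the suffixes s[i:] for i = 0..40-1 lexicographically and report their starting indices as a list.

rank | idx | suffix
   0 |  16 | aabbbebhhdacbebaebehehff
   1 |  17 | abbbebhhdacbebaebehehff
   2 |  26 | acbebaebehehff
   3 |  11 | achedaabbbebhhdacbebaebehehff
   4 |  31 | aebehehff
   5 |   5 | ahbbebachedaabbbebhhdacbebaebehehff
   6 |  10 | bachedaabbbebhhdacbebaebehehff
   7 |  30 | baebehehff
   8 |  18 | bbbebhhdacbebaebehehff
   9 |   7 | bbebachedaabbbebhhdacbebaebehehff
  10 |  19 | bbebhhdacbebaebehehff
  11 |   8 | bebachedaabbbebhhdacbebaebehehff
  12 |  28 | bebaebehehff
  13 |  20 | bebhhdacbebaebehehff
  14 |  33 | behehff
  15 |  22 | bhhdacbebaebehehff
  16 |  27 | cbebaebehehff
  17 |  12 | chedaabbbebhhdacbebaebehehff
  18 |  15 | daabbbebhhdacbebaebehehff
  19 |  25 | dacbebaebehehff
  20 |   2 | dhhahbbebachedaabbbebhhdacbebaebehehff
  21 |   9 | ebachedaabbbebhhdacbebaebehehff
  22 |  29 | ebaebehehff
  23 |  32 | ebehehff
  24 |  21 | ebhhdacbebaebehehff
  25 |  14 | edaabbbebhhdacbebaebehehff
  26 |   0 | ehdhhahbbebachedaabbbebhhdacbebaebehehff
  27 |  34 | ehehff
  28 |  36 | ehff
  29 |  39 | f
  30 |  38 | ff
  31 |   4 | hahbbebachedaabbbebhhdacbebaebehehff
  32 |   6 | hbbebachedaabbbebhhdacbebaebehehff
  33 |  24 | hdacbebaebehehff
  34 |   1 | hdhhahbbebachedaabbbebhhdacbebaebehehff
  35 |  13 | hedaabbbebhhdacbebaebehehff
  36 |  35 | hehff
  37 |  37 | hff
  38 |   3 | hhahbbebachedaabbbebhhdacbebaebehehff
  39 |  23 | hhdacbebaebehehff

[16, 17, 26, 11, 31, 5, 10, 30, 18, 7, 19, 8, 28, 20, 33, 22, 27, 12, 15, 25, 2, 9, 29, 32, 21, 14, 0, 34, 36, 39, 38, 4, 6, 24, 1, 13, 35, 37, 3, 23]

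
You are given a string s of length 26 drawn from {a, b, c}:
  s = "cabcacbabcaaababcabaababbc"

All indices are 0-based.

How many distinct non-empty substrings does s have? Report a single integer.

294

rank→(start, suffix):
  0 → (10, 'aaababcabaababbc')
  1 → (19, 'aababbc')
  2 → (11, 'aababcabaababbc')
  3 → (17, 'abaababbc')
  4 → (20, 'ababbc')
  5 → (12, 'ababcabaababbc')
  6 → (22, 'abbc')
  7 → (7, 'abcaaababcabaababbc')
  8 → (14, 'abcabaababbc')
  9 → (1, 'abcacbabcaaababcabaababbc')
  10 → (4, 'acbabcaaababcabaababbc')
  11 → (18, 'baababbc')
  12 → (21, 'babbc')
  13 → (6, 'babcaaababcabaababbc')
  14 → (13, 'babcabaababbc')
  15 → (23, 'bbc')
  16 → (24, 'bc')
  17 → (8, 'bcaaababcabaababbc')
  18 → (15, 'bcabaababbc')
  19 → (2, 'bcacbabcaaababcabaababbc')
  20 → (25, 'c')
  21 → (9, 'caaababcabaababbc')
  22 → (16, 'cabaababbc')
  23 → (0, 'cabcacbabcaaababcabaababbc')
  24 → (3, 'cacbabcaaababcabaababbc')
  25 → (5, 'cbabcaaababcabaababbc')

SA = [10, 19, 11, 17, 20, 12, 22, 7, 14, 1, 4, 18, 21, 6, 13, 23, 24, 8, 15, 2, 25, 9, 16, 0, 3, 5]
[i] adj suffixes → lcp
  [1] 10/19 → 2 ('aa')
  [2] 19/11 → 5 ('aabab')
  [3] 11/17 → 1 ('a')
  [4] 17/20 → 3 ('aba')
  [5] 20/12 → 4 ('abab')
  [6] 12/22 → 2 ('ab')
  [7] 22/7 → 2 ('ab')
  [8] 7/14 → 4 ('abca')
  [9] 14/1 → 4 ('abca')
  [10] 1/4 → 1 ('a')
  [11] 4/18 → 0 ('')
  [12] 18/21 → 2 ('ba')
  [13] 21/6 → 3 ('bab')
  [14] 6/13 → 5 ('babca')
  [15] 13/23 → 1 ('b')
  [16] 23/24 → 1 ('b')
  [17] 24/8 → 2 ('bc')
  [18] 8/15 → 3 ('bca')
  [19] 15/2 → 3 ('bca')
  [20] 2/25 → 0 ('')
  [21] 25/9 → 1 ('c')
  [22] 9/16 → 2 ('ca')
  [23] 16/0 → 3 ('cab')
  [24] 0/3 → 2 ('ca')
  [25] 3/5 → 1 ('c')

n(n+1)/2 = 26·27/2 = 351
Σ LCP = 0 + 2 + 5 + 1 + 3 + 4 + 2 + 2 + 4 + 4 + 1 + 0 + 2 + 3 + 5 + 1 + 1 + 2 + 3 + 3 + 0 + 1 + 2 + 3 + 2 + 1 = 57
distinct = 351 − 57 = 294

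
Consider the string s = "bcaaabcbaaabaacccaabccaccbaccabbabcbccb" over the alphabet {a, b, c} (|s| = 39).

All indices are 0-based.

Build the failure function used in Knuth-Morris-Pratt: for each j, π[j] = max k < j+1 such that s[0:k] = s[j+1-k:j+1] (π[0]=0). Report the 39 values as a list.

π[0] = 0
j=1 s[j]='c': π[1]=0 (border '')
j=2 s[j]='a': π[2]=0 (border '')
j=3 s[j]='a': π[3]=0 (border '')
j=4 s[j]='a': π[4]=0 (border '')
j=5 s[j]='b': π[5]=1 (border 'b')
j=6 s[j]='c': π[6]=2 (border 'bc')
j=7 s[j]='b': k: 2→0; π[7]=1 (border 'b')
j=8 s[j]='a': k: 1→0; π[8]=0 (border '')
j=9 s[j]='a': π[9]=0 (border '')
j=10 s[j]='a': π[10]=0 (border '')
j=11 s[j]='b': π[11]=1 (border 'b')
j=12 s[j]='a': k: 1→0; π[12]=0 (border '')
j=13 s[j]='a': π[13]=0 (border '')
j=14 s[j]='c': π[14]=0 (border '')
j=15 s[j]='c': π[15]=0 (border '')
j=16 s[j]='c': π[16]=0 (border '')
j=17 s[j]='a': π[17]=0 (border '')
j=18 s[j]='a': π[18]=0 (border '')
j=19 s[j]='b': π[19]=1 (border 'b')
j=20 s[j]='c': π[20]=2 (border 'bc')
j=21 s[j]='c': k: 2→0; π[21]=0 (border '')
j=22 s[j]='a': π[22]=0 (border '')
j=23 s[j]='c': π[23]=0 (border '')
j=24 s[j]='c': π[24]=0 (border '')
j=25 s[j]='b': π[25]=1 (border 'b')
j=26 s[j]='a': k: 1→0; π[26]=0 (border '')
j=27 s[j]='c': π[27]=0 (border '')
j=28 s[j]='c': π[28]=0 (border '')
j=29 s[j]='a': π[29]=0 (border '')
j=30 s[j]='b': π[30]=1 (border 'b')
j=31 s[j]='b': k: 1→0; π[31]=1 (border 'b')
j=32 s[j]='a': k: 1→0; π[32]=0 (border '')
j=33 s[j]='b': π[33]=1 (border 'b')
j=34 s[j]='c': π[34]=2 (border 'bc')
j=35 s[j]='b': k: 2→0; π[35]=1 (border 'b')
j=36 s[j]='c': π[36]=2 (border 'bc')
j=37 s[j]='c': k: 2→0; π[37]=0 (border '')
j=38 s[j]='b': π[38]=1 (border 'b')

[0, 0, 0, 0, 0, 1, 2, 1, 0, 0, 0, 1, 0, 0, 0, 0, 0, 0, 0, 1, 2, 0, 0, 0, 0, 1, 0, 0, 0, 0, 1, 1, 0, 1, 2, 1, 2, 0, 1]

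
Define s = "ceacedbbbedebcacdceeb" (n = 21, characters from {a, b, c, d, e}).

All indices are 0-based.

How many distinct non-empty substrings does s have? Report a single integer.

rank→(start, suffix):
  0 → (14, 'acdceeb')
  1 → (2, 'acedbbbedebcacdceeb')
  2 → (20, 'b')
  3 → (6, 'bbbedebcacdceeb')
  4 → (7, 'bbedebcacdceeb')
  5 → (12, 'bcacdceeb')
  6 → (8, 'bedebcacdceeb')
  7 → (13, 'cacdceeb')
  8 → (15, 'cdceeb')
  9 → (0, 'ceacedbbbedebcacdceeb')
  10 → (3, 'cedbbbedebcacdceeb')
  11 → (17, 'ceeb')
  12 → (5, 'dbbbedebcacdceeb')
  13 → (16, 'dceeb')
  14 → (10, 'debcacdceeb')
  15 → (1, 'eacedbbbedebcacdceeb')
  16 → (19, 'eb')
  17 → (11, 'ebcacdceeb')
  18 → (4, 'edbbbedebcacdceeb')
  19 → (9, 'edebcacdceeb')
  20 → (18, 'eeb')

SA = [14, 2, 20, 6, 7, 12, 8, 13, 15, 0, 3, 17, 5, 16, 10, 1, 19, 11, 4, 9, 18]
[i] adj suffixes → lcp
  [1] 14/2 → 2 ('ac')
  [2] 2/20 → 0 ('')
  [3] 20/6 → 1 ('b')
  [4] 6/7 → 2 ('bb')
  [5] 7/12 → 1 ('b')
  [6] 12/8 → 1 ('b')
  [7] 8/13 → 0 ('')
  [8] 13/15 → 1 ('c')
  [9] 15/0 → 1 ('c')
  [10] 0/3 → 2 ('ce')
  [11] 3/17 → 2 ('ce')
  [12] 17/5 → 0 ('')
  [13] 5/16 → 1 ('d')
  [14] 16/10 → 1 ('d')
  [15] 10/1 → 0 ('')
  [16] 1/19 → 1 ('e')
  [17] 19/11 → 2 ('eb')
  [18] 11/4 → 1 ('e')
  [19] 4/9 → 2 ('ed')
  [20] 9/18 → 1 ('e')

n(n+1)/2 = 21·22/2 = 231
Σ LCP = 0 + 2 + 0 + 1 + 2 + 1 + 1 + 0 + 1 + 1 + 2 + 2 + 0 + 1 + 1 + 0 + 1 + 2 + 1 + 2 + 1 = 22
distinct = 231 − 22 = 209

209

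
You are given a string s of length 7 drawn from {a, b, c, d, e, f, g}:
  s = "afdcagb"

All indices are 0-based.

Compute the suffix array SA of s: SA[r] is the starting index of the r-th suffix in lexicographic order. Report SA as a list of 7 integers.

[0, 4, 6, 3, 2, 1, 5]

rank→(start, suffix):
  0 → (0, 'afdcagb')
  1 → (4, 'agb')
  2 → (6, 'b')
  3 → (3, 'cagb')
  4 → (2, 'dcagb')
  5 → (1, 'fdcagb')
  6 → (5, 'gb')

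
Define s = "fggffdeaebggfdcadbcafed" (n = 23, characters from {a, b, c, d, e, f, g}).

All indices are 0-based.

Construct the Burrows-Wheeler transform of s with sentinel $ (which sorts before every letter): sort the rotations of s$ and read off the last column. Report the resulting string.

rank  rotation                  last
    0  $fggffdeaebggfdcadbcafed  d
    1  adbcafed$fggffdeaebggfdc  c
    2  aebggfdcadbcafed$fggffde  e
    3  afed$fggffdeaebggfdcadbc  c
    4  bcafed$fggffdeaebggfdcad  d
    5  bggfdcadbcafed$fggffdeae  e
    6  cadbcafed$fggffdeaebggfd  d
    7  cafed$fggffdeaebggfdcadb  b
    8  d$fggffdeaebggfdcadbcafe  e
    9  dbcafed$fggffdeaebggfdca  a
   10  dcadbcafed$fggffdeaebggf  f
   11  deaebggfdcadbcafed$fggff  f
   12  eaebggfdcadbcafed$fggffd  d
   13  ebggfdcadbcafed$fggffdea  a
   14  ed$fggffdeaebggfdcadbcaf  f
   15  fdcadbcafed$fggffdeaebgg  g
   16  fdeaebggfdcadbcafed$fggf  f
   17  fed$fggffdeaebggfdcadbca  a
   18  ffdeaebggfdcadbcafed$fgg  g
   19  fggffdeaebggfdcadbcafed$  $
   20  gfdcadbcafed$fggffdeaebg  g
   21  gffdeaebggfdcadbcafed$fg  g
   22  ggfdcadbcafed$fggffdeaeb  b
   23  ggffdeaebggfdcadbcafed$f  f

dcecdedbeaffdafgfag$ggbf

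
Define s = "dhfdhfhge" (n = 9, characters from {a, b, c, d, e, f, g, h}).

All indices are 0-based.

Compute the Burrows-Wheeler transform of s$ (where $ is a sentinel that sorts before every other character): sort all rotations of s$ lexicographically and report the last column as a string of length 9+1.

rank  rotation    last
    0  $dhfdhfhge  e
    1  dhfdhfhge$  $
    2  dhfhge$dhf  f
    3  e$dhfdhfhg  g
    4  fdhfhge$dh  h
    5  fhge$dhfdh  h
    6  ge$dhfdhfh  h
    7  hfdhfhge$d  d
    8  hfhge$dhfd  d
    9  hge$dhfdhf  f

e$fghhhddf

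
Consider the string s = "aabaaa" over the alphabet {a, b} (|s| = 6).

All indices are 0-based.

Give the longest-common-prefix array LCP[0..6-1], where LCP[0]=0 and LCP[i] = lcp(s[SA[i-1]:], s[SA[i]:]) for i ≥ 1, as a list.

[0, 1, 2, 2, 1, 0]

rank | idx | suffix
   0 |   5 | a
   1 |   4 | aa
   2 |   3 | aaa
   3 |   0 | aabaaa
   4 |   1 | abaaa
   5 |   2 | baaa

SA = [5, 4, 3, 0, 1, 2]
rank  pair      lcp
   1  s[5:],s[4:]  1  'a'
   2  s[4:],s[3:]  2  'aa'
   3  s[3:],s[0:]  2  'aa'
   4  s[0:],s[1:]  1  'a'
   5  s[1:],s[2:]  0  ''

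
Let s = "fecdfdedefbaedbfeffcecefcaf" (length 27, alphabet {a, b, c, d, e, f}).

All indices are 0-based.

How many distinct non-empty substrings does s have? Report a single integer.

349

sorted suffixes:
  #0 SA[0]=11  'aedbfeffcecefcaf'
  #1 SA[1]=25  'af'
  #2 SA[2]=10  'baedbfeffcecefcaf'
  #3 SA[3]=14  'bfeffcecefcaf'
  #4 SA[4]=24  'caf'
  #5 SA[5]=2  'cdfdedefbaedbfeffcecefcaf'
  #6 SA[6]=19  'cecefcaf'
  #7 SA[7]=21  'cefcaf'
  #8 SA[8]=13  'dbfeffcecefcaf'
  #9 SA[9]=5  'dedefbaedbfeffcecefcaf'
  #10 SA[10]=7  'defbaedbfeffcecefcaf'
  #11 SA[11]=3  'dfdedefbaedbfeffcecefcaf'
  #12 SA[12]=1  'ecdfdedefbaedbfeffcecefcaf'
  #13 SA[13]=20  'ecefcaf'
  #14 SA[14]=12  'edbfeffcecefcaf'
  #15 SA[15]=6  'edefbaedbfeffcecefcaf'
  #16 SA[16]=8  'efbaedbfeffcecefcaf'
  #17 SA[17]=22  'efcaf'
  #18 SA[18]=16  'effcecefcaf'
  #19 SA[19]=26  'f'
  #20 SA[20]=9  'fbaedbfeffcecefcaf'
  #21 SA[21]=23  'fcaf'
  #22 SA[22]=18  'fcecefcaf'
  #23 SA[23]=4  'fdedefbaedbfeffcecefcaf'
  #24 SA[24]=0  'fecdfdedefbaedbfeffcecefcaf'
  #25 SA[25]=15  'feffcecefcaf'
  #26 SA[26]=17  'ffcecefcaf'

SA = [11, 25, 10, 14, 24, 2, 19, 21, 13, 5, 7, 3, 1, 20, 12, 6, 8, 22, 16, 26, 9, 23, 18, 4, 0, 15, 17]
rank  pair      lcp
   1  s[11:],s[25:]  1  'a'
   2  s[25:],s[10:]  0  ''
   3  s[10:],s[14:]  1  'b'
   4  s[14:],s[24:]  0  ''
   5  s[24:],s[2:]  1  'c'
   6  s[2:],s[19:]  1  'c'
   7  s[19:],s[21:]  2  'ce'
   8  s[21:],s[13:]  0  ''
   9  s[13:],s[5:]  1  'd'
  10  s[5:],s[7:]  2  'de'
  11  s[7:],s[3:]  1  'd'
  12  s[3:],s[1:]  0  ''
  13  s[1:],s[20:]  2  'ec'
  14  s[20:],s[12:]  1  'e'
  15  s[12:],s[6:]  2  'ed'
  16  s[6:],s[8:]  1  'e'
  17  s[8:],s[22:]  2  'ef'
  18  s[22:],s[16:]  2  'ef'
  19  s[16:],s[26:]  0  ''
  20  s[26:],s[9:]  1  'f'
  21  s[9:],s[23:]  1  'f'
  22  s[23:],s[18:]  2  'fc'
  23  s[18:],s[4:]  1  'f'
  24  s[4:],s[0:]  1  'f'
  25  s[0:],s[15:]  2  'fe'
  26  s[15:],s[17:]  1  'f'

n(n+1)/2 = 27·28/2 = 378
Σ LCP = 0 + 1 + 0 + 1 + 0 + 1 + 1 + 2 + 0 + 1 + 2 + 1 + 0 + 2 + 1 + 2 + 1 + 2 + 2 + 0 + 1 + 1 + 2 + 1 + 1 + 2 + 1 = 29
distinct = 378 − 29 = 349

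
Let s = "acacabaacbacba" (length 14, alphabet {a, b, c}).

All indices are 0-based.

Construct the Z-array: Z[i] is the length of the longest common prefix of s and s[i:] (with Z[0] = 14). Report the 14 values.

Z[0]=14
i=1: i≥r, start 0; Z[1]=0
i=2: i≥r, start 0; Z[2]=3 grow→box=[2,5)
i=3: min(r-i=2, Z[1]=0)=0; Z[3]=0
i=4: min(r-i=1, Z[2]=3)=1; Z[4]=1
i=5: i≥r, start 0; Z[5]=0
i=6: i≥r, start 0; Z[6]=1 grow→box=[6,7)
i=7: i≥r, start 0; Z[7]=2 grow→box=[7,9)
i=8: min(r-i=1, Z[1]=0)=0; Z[8]=0
i=9: i≥r, start 0; Z[9]=0
i=10: i≥r, start 0; Z[10]=2 grow→box=[10,12)
i=11: min(r-i=1, Z[1]=0)=0; Z[11]=0
i=12: i≥r, start 0; Z[12]=0
i=13: i≥r, start 0; Z[13]=1 grow→box=[13,14)

[14, 0, 3, 0, 1, 0, 1, 2, 0, 0, 2, 0, 0, 1]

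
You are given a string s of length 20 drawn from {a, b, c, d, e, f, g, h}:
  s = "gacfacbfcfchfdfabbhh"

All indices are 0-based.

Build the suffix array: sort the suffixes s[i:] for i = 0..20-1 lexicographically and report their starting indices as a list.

rank | idx | suffix
   0 |  15 | abbhh
   1 |   4 | acbfcfchfdfabbhh
   2 |   1 | acfacbfcfchfdfabbhh
   3 |  16 | bbhh
   4 |   6 | bfcfchfdfabbhh
   5 |  17 | bhh
   6 |   5 | cbfcfchfdfabbhh
   7 |   2 | cfacbfcfchfdfabbhh
   8 |   8 | cfchfdfabbhh
   9 |  10 | chfdfabbhh
  10 |  13 | dfabbhh
  11 |  14 | fabbhh
  12 |   3 | facbfcfchfdfabbhh
  13 |   7 | fcfchfdfabbhh
  14 |   9 | fchfdfabbhh
  15 |  12 | fdfabbhh
  16 |   0 | gacfacbfcfchfdfabbhh
  17 |  19 | h
  18 |  11 | hfdfabbhh
  19 |  18 | hh

[15, 4, 1, 16, 6, 17, 5, 2, 8, 10, 13, 14, 3, 7, 9, 12, 0, 19, 11, 18]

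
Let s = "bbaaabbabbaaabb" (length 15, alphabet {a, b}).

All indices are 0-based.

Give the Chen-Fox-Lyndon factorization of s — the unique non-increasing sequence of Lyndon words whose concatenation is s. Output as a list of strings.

["b", "b", "aaabbabb", "aaabb"]

emit factor 1: 'b' (i=0, period=1)
emit factor 2: 'b' (i=1, period=1)
emit factor 3: 'aaabbabb' (i=2, period=8)
emit factor 4: 'aaabb' (i=10, period=5)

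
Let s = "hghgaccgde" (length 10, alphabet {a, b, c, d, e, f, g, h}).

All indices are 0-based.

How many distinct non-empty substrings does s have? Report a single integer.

50

rank | idx | suffix
   0 |   4 | accgde
   1 |   5 | ccgde
   2 |   6 | cgde
   3 |   8 | de
   4 |   9 | e
   5 |   3 | gaccgde
   6 |   7 | gde
   7 |   1 | ghgaccgde
   8 |   2 | hgaccgde
   9 |   0 | hghgaccgde

SA = [4, 5, 6, 8, 9, 3, 7, 1, 2, 0]
rank  pair      lcp
   1  s[4:],s[5:]  0  ''
   2  s[5:],s[6:]  1  'c'
   3  s[6:],s[8:]  0  ''
   4  s[8:],s[9:]  0  ''
   5  s[9:],s[3:]  0  ''
   6  s[3:],s[7:]  1  'g'
   7  s[7:],s[1:]  1  'g'
   8  s[1:],s[2:]  0  ''
   9  s[2:],s[0:]  2  'hg'

n(n+1)/2 = 10·11/2 = 55
Σ LCP = 0 + 0 + 1 + 0 + 0 + 0 + 1 + 1 + 0 + 2 = 5
distinct = 55 − 5 = 50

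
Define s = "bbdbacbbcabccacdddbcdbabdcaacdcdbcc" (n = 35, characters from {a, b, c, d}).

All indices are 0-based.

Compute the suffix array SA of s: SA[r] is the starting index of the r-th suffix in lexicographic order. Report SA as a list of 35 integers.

[26, 9, 22, 4, 27, 13, 21, 3, 6, 0, 7, 32, 10, 18, 1, 23, 34, 25, 8, 12, 5, 33, 11, 19, 30, 28, 14, 20, 2, 31, 17, 24, 29, 16, 15]

rank→(start, suffix):
  0 → (26, 'aacdcdbcc')
  1 → (9, 'abccacdddbcdbabdcaacdcdbcc')
  2 → (22, 'abdcaacdcdbcc')
  3 → (4, 'acbbcabccacdddbcdbabdcaacdcdbcc')
  4 → (27, 'acdcdbcc')
  5 → (13, 'acdddbcdbabdcaacdcdbcc')
  6 → (21, 'babdcaacdcdbcc')
  7 → (3, 'bacbbcabccacdddbcdbabdcaacdcdbcc')
  8 → (6, 'bbcabccacdddbcdbabdcaacdcdbcc')
  9 → (0, 'bbdbacbbcabccacdddbcdbabdcaacdcdbcc')
  10 → (7, 'bcabccacdddbcdbabdcaacdcdbcc')
  11 → (32, 'bcc')
  12 → (10, 'bccacdddbcdbabdcaacdcdbcc')
  13 → (18, 'bcdbabdcaacdcdbcc')
  14 → (1, 'bdbacbbcabccacdddbcdbabdcaacdcdbcc')
  15 → (23, 'bdcaacdcdbcc')
  16 → (34, 'c')
  17 → (25, 'caacdcdbcc')
  18 → (8, 'cabccacdddbcdbabdcaacdcdbcc')
  19 → (12, 'cacdddbcdbabdcaacdcdbcc')
  20 → (5, 'cbbcabccacdddbcdbabdcaacdcdbcc')
  21 → (33, 'cc')
  22 → (11, 'ccacdddbcdbabdcaacdcdbcc')
  23 → (19, 'cdbabdcaacdcdbcc')
  24 → (30, 'cdbcc')
  25 → (28, 'cdcdbcc')
  26 → (14, 'cdddbcdbabdcaacdcdbcc')
  27 → (20, 'dbabdcaacdcdbcc')
  28 → (2, 'dbacbbcabccacdddbcdbabdcaacdcdbcc')
  29 → (31, 'dbcc')
  30 → (17, 'dbcdbabdcaacdcdbcc')
  31 → (24, 'dcaacdcdbcc')
  32 → (29, 'dcdbcc')
  33 → (16, 'ddbcdbabdcaacdcdbcc')
  34 → (15, 'dddbcdbabdcaacdcdbcc')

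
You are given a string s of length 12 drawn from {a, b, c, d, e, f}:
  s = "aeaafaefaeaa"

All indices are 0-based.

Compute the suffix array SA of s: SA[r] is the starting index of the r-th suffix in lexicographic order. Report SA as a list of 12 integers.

rank | idx | suffix
   0 |  11 | a
   1 |  10 | aa
   2 |   2 | aafaefaeaa
   3 |   8 | aeaa
   4 |   0 | aeaafaefaeaa
   5 |   5 | aefaeaa
   6 |   3 | afaefaeaa
   7 |   9 | eaa
   8 |   1 | eaafaefaeaa
   9 |   6 | efaeaa
  10 |   7 | faeaa
  11 |   4 | faefaeaa

[11, 10, 2, 8, 0, 5, 3, 9, 1, 6, 7, 4]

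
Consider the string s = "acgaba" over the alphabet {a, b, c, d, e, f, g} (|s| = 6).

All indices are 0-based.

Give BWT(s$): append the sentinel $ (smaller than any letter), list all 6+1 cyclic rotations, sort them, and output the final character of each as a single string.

rank  rotation last
    0  $acgaba  a
    1  a$acgab  b
    2  aba$acg  g
    3  acgaba$  $
    4  ba$acga  a
    5  cgaba$a  a
    6  gaba$ac  c

abg$aac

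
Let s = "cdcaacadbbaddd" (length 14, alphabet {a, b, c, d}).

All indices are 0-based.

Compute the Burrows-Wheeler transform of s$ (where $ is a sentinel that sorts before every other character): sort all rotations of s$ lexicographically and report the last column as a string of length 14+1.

rank  rotation         last
    0  $cdcaacadbbaddd  d
    1  aacadbbaddd$cdc  c
    2  acadbbaddd$cdca  a
    3  adbbaddd$cdcaac  c
    4  addd$cdcaacadbb  b
    5  baddd$cdcaacadb  b
    6  bbaddd$cdcaacad  d
    7  caacadbbaddd$cd  d
    8  cadbbaddd$cdcaa  a
    9  cdcaacadbbaddd$  $
   10  d$cdcaacadbbadd  d
   11  dbbaddd$cdcaaca  a
   12  dcaacadbbaddd$c  c
   13  dd$cdcaacadbbad  d
   14  ddd$cdcaacadbba  a

dcacbbdda$dacda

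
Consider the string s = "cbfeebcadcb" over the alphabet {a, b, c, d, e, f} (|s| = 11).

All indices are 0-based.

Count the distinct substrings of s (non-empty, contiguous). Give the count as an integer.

60

rank | idx | suffix
   0 |   7 | adcb
   1 |  10 | b
   2 |   5 | bcadcb
   3 |   1 | bfeebcadcb
   4 |   6 | cadcb
   5 |   9 | cb
   6 |   0 | cbfeebcadcb
   7 |   8 | dcb
   8 |   4 | ebcadcb
   9 |   3 | eebcadcb
  10 |   2 | feebcadcb

SA = [7, 10, 5, 1, 6, 9, 0, 8, 4, 3, 2]
rank  pair      lcp
   1  s[7:],s[10:]  0  ''
   2  s[10:],s[5:]  1  'b'
   3  s[5:],s[1:]  1  'b'
   4  s[1:],s[6:]  0  ''
   5  s[6:],s[9:]  1  'c'
   6  s[9:],s[0:]  2  'cb'
   7  s[0:],s[8:]  0  ''
   8  s[8:],s[4:]  0  ''
   9  s[4:],s[3:]  1  'e'
  10  s[3:],s[2:]  0  ''

n(n+1)/2 = 11·12/2 = 66
Σ LCP = 0 + 0 + 1 + 1 + 0 + 1 + 2 + 0 + 0 + 1 + 0 = 6
distinct = 66 − 6 = 60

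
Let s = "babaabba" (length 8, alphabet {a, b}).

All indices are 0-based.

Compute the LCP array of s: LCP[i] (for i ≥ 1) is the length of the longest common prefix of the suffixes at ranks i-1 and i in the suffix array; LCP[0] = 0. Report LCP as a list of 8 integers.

sorted suffixes:
  #0 SA[0]=7  'a'
  #1 SA[1]=3  'aabba'
  #2 SA[2]=1  'abaabba'
  #3 SA[3]=4  'abba'
  #4 SA[4]=6  'ba'
  #5 SA[5]=2  'baabba'
  #6 SA[6]=0  'babaabba'
  #7 SA[7]=5  'bba'

SA = [7, 3, 1, 4, 6, 2, 0, 5]
[i] adj suffixes → lcp
  [1] 7/3 → 1 ('a')
  [2] 3/1 → 1 ('a')
  [3] 1/4 → 2 ('ab')
  [4] 4/6 → 0 ('')
  [5] 6/2 → 2 ('ba')
  [6] 2/0 → 2 ('ba')
  [7] 0/5 → 1 ('b')

[0, 1, 1, 2, 0, 2, 2, 1]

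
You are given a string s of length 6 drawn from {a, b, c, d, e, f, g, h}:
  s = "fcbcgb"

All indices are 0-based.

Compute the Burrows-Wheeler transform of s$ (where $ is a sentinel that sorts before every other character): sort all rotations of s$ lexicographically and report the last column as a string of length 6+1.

rank  rotation last
    0  $fcbcgb  b
    1  b$fcbcg  g
    2  bcgb$fc  c
    3  cbcgb$f  f
    4  cgb$fcb  b
    5  fcbcgb$  $
    6  gb$fcbc  c

bgcfb$c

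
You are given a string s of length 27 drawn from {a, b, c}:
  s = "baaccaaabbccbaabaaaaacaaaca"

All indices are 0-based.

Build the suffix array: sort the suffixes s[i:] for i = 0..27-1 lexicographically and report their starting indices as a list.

[26, 16, 17, 5, 22, 18, 13, 6, 23, 19, 1, 14, 7, 24, 20, 2, 15, 12, 0, 8, 9, 25, 4, 21, 11, 3, 10]

sorted suffixes:
  #0 SA[0]=26  'a'
  #1 SA[1]=16  'aaaaacaaaca'
  #2 SA[2]=17  'aaaacaaaca'
  #3 SA[3]=5  'aaabbccbaabaaaaacaaaca'
  #4 SA[4]=22  'aaaca'
  #5 SA[5]=18  'aaacaaaca'
  #6 SA[6]=13  'aabaaaaacaaaca'
  #7 SA[7]=6  'aabbccbaabaaaaacaaaca'
  #8 SA[8]=23  'aaca'
  #9 SA[9]=19  'aacaaaca'
  #10 SA[10]=1  'aaccaaabbccbaabaaaaacaaaca'
  #11 SA[11]=14  'abaaaaacaaaca'
  #12 SA[12]=7  'abbccbaabaaaaacaaaca'
  #13 SA[13]=24  'aca'
  #14 SA[14]=20  'acaaaca'
  #15 SA[15]=2  'accaaabbccbaabaaaaacaaaca'
  #16 SA[16]=15  'baaaaacaaaca'
  #17 SA[17]=12  'baabaaaaacaaaca'
  #18 SA[18]=0  'baaccaaabbccbaabaaaaacaaaca'
  #19 SA[19]=8  'bbccbaabaaaaacaaaca'
  #20 SA[20]=9  'bccbaabaaaaacaaaca'
  #21 SA[21]=25  'ca'
  #22 SA[22]=4  'caaabbccbaabaaaaacaaaca'
  #23 SA[23]=21  'caaaca'
  #24 SA[24]=11  'cbaabaaaaacaaaca'
  #25 SA[25]=3  'ccaaabbccbaabaaaaacaaaca'
  #26 SA[26]=10  'ccbaabaaaaacaaaca'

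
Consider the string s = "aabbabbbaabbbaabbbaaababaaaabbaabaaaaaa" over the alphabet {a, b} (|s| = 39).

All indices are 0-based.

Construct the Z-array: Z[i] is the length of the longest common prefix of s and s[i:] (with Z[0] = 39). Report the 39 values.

[39, 1, 0, 0, 1, 0, 0, 0, 4, 1, 0, 0, 0, 4, 1, 0, 0, 0, 2, 3, 1, 0, 1, 0, 2, 2, 5, 1, 0, 0, 3, 1, 0, 2, 2, 2, 2, 2, 1]

Z[0]=39
i=1: outside box; Z[1]=1 scan→box=[1,2)
i=2: outside box; Z[2]=0
i=3: outside box; Z[3]=0
i=4: outside box; Z[4]=1 scan→box=[4,5)
i=5: outside box; Z[5]=0
i=6: outside box; Z[6]=0
i=7: outside box; Z[7]=0
i=8: outside box; Z[8]=4 scan→box=[8,12)
i=9: min(r-i=3, Z[1]=1)=1; Z[9]=1
i=10: min(r-i=2, Z[2]=0)=0; Z[10]=0
i=11: min(r-i=1, Z[3]=0)=0; Z[11]=0
i=12: outside box; Z[12]=0
i=13: outside box; Z[13]=4 scan→box=[13,17)
i=14: min(r-i=3, Z[1]=1)=1; Z[14]=1
i=15: min(r-i=2, Z[2]=0)=0; Z[15]=0
i=16: min(r-i=1, Z[3]=0)=0; Z[16]=0
i=17: outside box; Z[17]=0
i=18: outside box; Z[18]=2 scan→box=[18,20)
i=19: min(r-i=1, Z[1]=1)=1; Z[19]=3 scan→box=[19,22)
i=20: min(r-i=2, Z[1]=1)=1; Z[20]=1
i=21: min(r-i=1, Z[2]=0)=0; Z[21]=0
i=22: outside box; Z[22]=1 scan→box=[22,23)
i=23: outside box; Z[23]=0
i=24: outside box; Z[24]=2 scan→box=[24,26)
i=25: min(r-i=1, Z[1]=1)=1; Z[25]=2 scan→box=[25,27)
i=26: min(r-i=1, Z[1]=1)=1; Z[26]=5 scan→box=[26,31)
i=27: min(r-i=4, Z[1]=1)=1; Z[27]=1
i=28: min(r-i=3, Z[2]=0)=0; Z[28]=0
i=29: min(r-i=2, Z[3]=0)=0; Z[29]=0
i=30: min(r-i=1, Z[4]=1)=1; Z[30]=3 scan→box=[30,33)
i=31: min(r-i=2, Z[1]=1)=1; Z[31]=1
i=32: min(r-i=1, Z[2]=0)=0; Z[32]=0
i=33: outside box; Z[33]=2 scan→box=[33,35)
i=34: min(r-i=1, Z[1]=1)=1; Z[34]=2 scan→box=[34,36)
i=35: min(r-i=1, Z[1]=1)=1; Z[35]=2 scan→box=[35,37)
i=36: min(r-i=1, Z[1]=1)=1; Z[36]=2 scan→box=[36,38)
i=37: min(r-i=1, Z[1]=1)=1; Z[37]=2 scan→box=[37,39)
i=38: min(r-i=1, Z[1]=1)=1; Z[38]=1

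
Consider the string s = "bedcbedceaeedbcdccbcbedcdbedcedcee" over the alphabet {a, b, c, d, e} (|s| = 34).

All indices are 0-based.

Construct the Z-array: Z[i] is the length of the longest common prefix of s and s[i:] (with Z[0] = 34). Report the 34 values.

[34, 0, 0, 0, 4, 0, 0, 0, 0, 0, 0, 0, 0, 1, 0, 0, 0, 0, 1, 0, 4, 0, 0, 0, 0, 4, 0, 0, 0, 0, 0, 0, 0, 0]

Z[0]=34
i=1: outside box; Z[1]=0
i=2: outside box; Z[2]=0
i=3: outside box; Z[3]=0
i=4: outside box; Z[4]=4 scan→box=[4,8)
i=5: min(r-i=3, Z[1]=0)=0; Z[5]=0
i=6: min(r-i=2, Z[2]=0)=0; Z[6]=0
i=7: min(r-i=1, Z[3]=0)=0; Z[7]=0
i=8: outside box; Z[8]=0
i=9: outside box; Z[9]=0
i=10: outside box; Z[10]=0
i=11: outside box; Z[11]=0
i=12: outside box; Z[12]=0
i=13: outside box; Z[13]=1 scan→box=[13,14)
i=14: outside box; Z[14]=0
i=15: outside box; Z[15]=0
i=16: outside box; Z[16]=0
i=17: outside box; Z[17]=0
i=18: outside box; Z[18]=1 scan→box=[18,19)
i=19: outside box; Z[19]=0
i=20: outside box; Z[20]=4 scan→box=[20,24)
i=21: min(r-i=3, Z[1]=0)=0; Z[21]=0
i=22: min(r-i=2, Z[2]=0)=0; Z[22]=0
i=23: min(r-i=1, Z[3]=0)=0; Z[23]=0
i=24: outside box; Z[24]=0
i=25: outside box; Z[25]=4 scan→box=[25,29)
i=26: min(r-i=3, Z[1]=0)=0; Z[26]=0
i=27: min(r-i=2, Z[2]=0)=0; Z[27]=0
i=28: min(r-i=1, Z[3]=0)=0; Z[28]=0
i=29: outside box; Z[29]=0
i=30: outside box; Z[30]=0
i=31: outside box; Z[31]=0
i=32: outside box; Z[32]=0
i=33: outside box; Z[33]=0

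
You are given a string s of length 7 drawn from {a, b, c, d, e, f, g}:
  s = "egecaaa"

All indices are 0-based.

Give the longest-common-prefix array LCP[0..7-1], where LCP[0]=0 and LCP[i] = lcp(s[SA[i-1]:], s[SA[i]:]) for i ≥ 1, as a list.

[0, 1, 2, 0, 0, 1, 0]

sorted suffixes:
  #0 SA[0]=6  'a'
  #1 SA[1]=5  'aa'
  #2 SA[2]=4  'aaa'
  #3 SA[3]=3  'caaa'
  #4 SA[4]=2  'ecaaa'
  #5 SA[5]=0  'egecaaa'
  #6 SA[6]=1  'gecaaa'

SA = [6, 5, 4, 3, 2, 0, 1]
[i] adj suffixes → lcp
  [1] 6/5 → 1 ('a')
  [2] 5/4 → 2 ('aa')
  [3] 4/3 → 0 ('')
  [4] 3/2 → 0 ('')
  [5] 2/0 → 1 ('e')
  [6] 0/1 → 0 ('')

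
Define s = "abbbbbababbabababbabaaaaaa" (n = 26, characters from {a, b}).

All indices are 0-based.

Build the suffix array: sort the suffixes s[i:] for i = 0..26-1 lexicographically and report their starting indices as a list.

[25, 24, 23, 22, 21, 20, 18, 11, 13, 6, 15, 8, 0, 19, 17, 10, 12, 5, 14, 7, 16, 9, 4, 3, 2, 1]

rank→(start, suffix):
  0 → (25, 'a')
  1 → (24, 'aa')
  2 → (23, 'aaa')
  3 → (22, 'aaaa')
  4 → (21, 'aaaaa')
  5 → (20, 'aaaaaa')
  6 → (18, 'abaaaaaa')
  7 → (11, 'abababbabaaaaaa')
  8 → (13, 'ababbabaaaaaa')
  9 → (6, 'ababbabababbabaaaaaa')
  10 → (15, 'abbabaaaaaa')
  11 → (8, 'abbabababbabaaaaaa')
  12 → (0, 'abbbbbababbabababbabaaaaaa')
  13 → (19, 'baaaaaa')
  14 → (17, 'babaaaaaa')
  15 → (10, 'babababbabaaaaaa')
  16 → (12, 'bababbabaaaaaa')
  17 → (5, 'bababbabababbabaaaaaa')
  18 → (14, 'babbabaaaaaa')
  19 → (7, 'babbabababbabaaaaaa')
  20 → (16, 'bbabaaaaaa')
  21 → (9, 'bbabababbabaaaaaa')
  22 → (4, 'bbababbabababbabaaaaaa')
  23 → (3, 'bbbababbabababbabaaaaaa')
  24 → (2, 'bbbbababbabababbabaaaaaa')
  25 → (1, 'bbbbbababbabababbabaaaaaa')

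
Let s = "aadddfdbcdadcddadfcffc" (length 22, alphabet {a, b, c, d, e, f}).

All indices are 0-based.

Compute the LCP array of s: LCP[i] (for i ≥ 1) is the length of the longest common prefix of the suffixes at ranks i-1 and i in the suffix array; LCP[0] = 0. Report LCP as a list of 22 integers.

[0, 1, 2, 2, 0, 0, 1, 2, 1, 0, 3, 1, 1, 1, 2, 2, 1, 2, 0, 2, 1, 1]

rank→(start, suffix):
  0 → (0, 'aadddfdbcdadcddadfcffc')
  1 → (10, 'adcddadfcffc')
  2 → (1, 'adddfdbcdadcddadfcffc')
  3 → (15, 'adfcffc')
  4 → (7, 'bcdadcddadfcffc')
  5 → (21, 'c')
  6 → (8, 'cdadcddadfcffc')
  7 → (12, 'cddadfcffc')
  8 → (18, 'cffc')
  9 → (9, 'dadcddadfcffc')
  10 → (14, 'dadfcffc')
  11 → (6, 'dbcdadcddadfcffc')
  12 → (11, 'dcddadfcffc')
  13 → (13, 'ddadfcffc')
  14 → (2, 'dddfdbcdadcddadfcffc')
  15 → (3, 'ddfdbcdadcddadfcffc')
  16 → (16, 'dfcffc')
  17 → (4, 'dfdbcdadcddadfcffc')
  18 → (20, 'fc')
  19 → (17, 'fcffc')
  20 → (5, 'fdbcdadcddadfcffc')
  21 → (19, 'ffc')

SA = [0, 10, 1, 15, 7, 21, 8, 12, 18, 9, 14, 6, 11, 13, 2, 3, 16, 4, 20, 17, 5, 19]
i: (SA[i-1],SA[i]) lcp shared
  1: (0,10) 1 'a'
  2: (10,1) 2 'ad'
  3: (1,15) 2 'ad'
  4: (15,7) 0 ''
  5: (7,21) 0 ''
  6: (21,8) 1 'c'
  7: (8,12) 2 'cd'
  8: (12,18) 1 'c'
  9: (18,9) 0 ''
  10: (9,14) 3 'dad'
  11: (14,6) 1 'd'
  12: (6,11) 1 'd'
  13: (11,13) 1 'd'
  14: (13,2) 2 'dd'
  15: (2,3) 2 'dd'
  16: (3,16) 1 'd'
  17: (16,4) 2 'df'
  18: (4,20) 0 ''
  19: (20,17) 2 'fc'
  20: (17,5) 1 'f'
  21: (5,19) 1 'f'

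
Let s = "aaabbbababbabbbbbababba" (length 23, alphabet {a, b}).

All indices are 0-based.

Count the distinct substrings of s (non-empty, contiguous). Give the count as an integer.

198

rank | idx | suffix
   0 |  22 | a
   1 |   0 | aaabbbababbabbbbbababba
   2 |   1 | aabbbababbabbbbbababba
   3 |  17 | ababba
   4 |   6 | ababbabbbbbababba
   5 |  19 | abba
   6 |   8 | abbabbbbbababba
   7 |   2 | abbbababbabbbbbababba
   8 |  11 | abbbbbababba
   9 |  21 | ba
  10 |  16 | bababba
  11 |   5 | bababbabbbbbababba
  12 |  18 | babba
  13 |   7 | babbabbbbbababba
  14 |  10 | babbbbbababba
  15 |  20 | bba
  16 |  15 | bbababba
  17 |   4 | bbababbabbbbbababba
  18 |   9 | bbabbbbbababba
  19 |  14 | bbbababba
  20 |   3 | bbbababbabbbbbababba
  21 |  13 | bbbbababba
  22 |  12 | bbbbbababba

SA = [22, 0, 1, 17, 6, 19, 8, 2, 11, 21, 16, 5, 18, 7, 10, 20, 15, 4, 9, 14, 3, 13, 12]
rank  pair      lcp
   1  s[22:],s[0:]  1  'a'
   2  s[0:],s[1:]  2  'aa'
   3  s[1:],s[17:]  1  'a'
   4  s[17:],s[6:]  6  'ababba'
   5  s[6:],s[19:]  2  'ab'
   6  s[19:],s[8:]  4  'abba'
   7  s[8:],s[2:]  3  'abb'
   8  s[2:],s[11:]  4  'abbb'
   9  s[11:],s[21:]  0  ''
  10  s[21:],s[16:]  2  'ba'
  11  s[16:],s[5:]  7  'bababba'
  12  s[5:],s[18:]  3  'bab'
  13  s[18:],s[7:]  5  'babba'
  14  s[7:],s[10:]  4  'babb'
  15  s[10:],s[20:]  1  'b'
  16  s[20:],s[15:]  3  'bba'
  17  s[15:],s[4:]  8  'bbababba'
  18  s[4:],s[9:]  4  'bbab'
  19  s[9:],s[14:]  2  'bb'
  20  s[14:],s[3:]  9  'bbbababba'
  21  s[3:],s[13:]  3  'bbb'
  22  s[13:],s[12:]  4  'bbbb'

n(n+1)/2 = 23·24/2 = 276
Σ LCP = 0 + 1 + 2 + 1 + 6 + 2 + 4 + 3 + 4 + 0 + 2 + 7 + 3 + 5 + 4 + 1 + 3 + 8 + 4 + 2 + 9 + 3 + 4 = 78
distinct = 276 − 78 = 198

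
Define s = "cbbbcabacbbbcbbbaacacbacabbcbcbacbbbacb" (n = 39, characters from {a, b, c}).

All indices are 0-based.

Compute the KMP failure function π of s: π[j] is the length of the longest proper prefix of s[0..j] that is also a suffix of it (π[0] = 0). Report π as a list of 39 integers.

π[0] = 0
j=1 s[j]='b': π[1]=0 (border '')
j=2 s[j]='b': π[2]=0 (border '')
j=3 s[j]='b': π[3]=0 (border '')
j=4 s[j]='c': π[4]=1 (border 'c')
j=5 s[j]='a': k: 1→0; π[5]=0 (border '')
j=6 s[j]='b': π[6]=0 (border '')
j=7 s[j]='a': π[7]=0 (border '')
j=8 s[j]='c': π[8]=1 (border 'c')
j=9 s[j]='b': π[9]=2 (border 'cb')
j=10 s[j]='b': π[10]=3 (border 'cbb')
j=11 s[j]='b': π[11]=4 (border 'cbbb')
j=12 s[j]='c': π[12]=5 (border 'cbbbc')
j=13 s[j]='b': k: 5→1; π[13]=2 (border 'cb')
j=14 s[j]='b': π[14]=3 (border 'cbb')
j=15 s[j]='b': π[15]=4 (border 'cbbb')
j=16 s[j]='a': k: 4→0; π[16]=0 (border '')
j=17 s[j]='a': π[17]=0 (border '')
j=18 s[j]='c': π[18]=1 (border 'c')
j=19 s[j]='a': k: 1→0; π[19]=0 (border '')
j=20 s[j]='c': π[20]=1 (border 'c')
j=21 s[j]='b': π[21]=2 (border 'cb')
j=22 s[j]='a': k: 2→0; π[22]=0 (border '')
j=23 s[j]='c': π[23]=1 (border 'c')
j=24 s[j]='a': k: 1→0; π[24]=0 (border '')
j=25 s[j]='b': π[25]=0 (border '')
j=26 s[j]='b': π[26]=0 (border '')
j=27 s[j]='c': π[27]=1 (border 'c')
j=28 s[j]='b': π[28]=2 (border 'cb')
j=29 s[j]='c': k: 2→0; π[29]=1 (border 'c')
j=30 s[j]='b': π[30]=2 (border 'cb')
j=31 s[j]='a': k: 2→0; π[31]=0 (border '')
j=32 s[j]='c': π[32]=1 (border 'c')
j=33 s[j]='b': π[33]=2 (border 'cb')
j=34 s[j]='b': π[34]=3 (border 'cbb')
j=35 s[j]='b': π[35]=4 (border 'cbbb')
j=36 s[j]='a': k: 4→0; π[36]=0 (border '')
j=37 s[j]='c': π[37]=1 (border 'c')
j=38 s[j]='b': π[38]=2 (border 'cb')

[0, 0, 0, 0, 1, 0, 0, 0, 1, 2, 3, 4, 5, 2, 3, 4, 0, 0, 1, 0, 1, 2, 0, 1, 0, 0, 0, 1, 2, 1, 2, 0, 1, 2, 3, 4, 0, 1, 2]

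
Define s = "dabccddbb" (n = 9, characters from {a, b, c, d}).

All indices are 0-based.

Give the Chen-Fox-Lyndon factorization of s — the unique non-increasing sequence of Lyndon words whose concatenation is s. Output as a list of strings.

emit factor 1: 'd' (i=0, period=1)
emit factor 2: 'abccddbb' (i=1, period=8)

["d", "abccddbb"]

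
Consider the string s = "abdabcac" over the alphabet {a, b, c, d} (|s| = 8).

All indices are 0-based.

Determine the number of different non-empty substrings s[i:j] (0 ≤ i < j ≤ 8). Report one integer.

rank→(start, suffix):
  0 → (3, 'abcac')
  1 → (0, 'abdabcac')
  2 → (6, 'ac')
  3 → (4, 'bcac')
  4 → (1, 'bdabcac')
  5 → (7, 'c')
  6 → (5, 'cac')
  7 → (2, 'dabcac')

SA = [3, 0, 6, 4, 1, 7, 5, 2]
[i] adj suffixes → lcp
  [1] 3/0 → 2 ('ab')
  [2] 0/6 → 1 ('a')
  [3] 6/4 → 0 ('')
  [4] 4/1 → 1 ('b')
  [5] 1/7 → 0 ('')
  [6] 7/5 → 1 ('c')
  [7] 5/2 → 0 ('')

n(n+1)/2 = 8·9/2 = 36
Σ LCP = 0 + 2 + 1 + 0 + 1 + 0 + 1 + 0 = 5
distinct = 36 − 5 = 31

31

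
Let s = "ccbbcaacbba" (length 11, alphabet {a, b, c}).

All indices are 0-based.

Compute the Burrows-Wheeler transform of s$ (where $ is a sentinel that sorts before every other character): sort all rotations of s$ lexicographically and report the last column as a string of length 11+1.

abcabccbbac$

rank  rotation      last
    0  $ccbbcaacbba  a
    1  a$ccbbcaacbb  b
    2  aacbba$ccbbc  c
    3  acbba$ccbbca  a
    4  ba$ccbbcaacb  b
    5  bba$ccbbcaac  c
    6  bbcaacbba$cc  c
    7  bcaacbba$ccb  b
    8  caacbba$ccbb  b
    9  cbba$ccbbcaa  a
   10  cbbcaacbba$c  c
   11  ccbbcaacbba$  $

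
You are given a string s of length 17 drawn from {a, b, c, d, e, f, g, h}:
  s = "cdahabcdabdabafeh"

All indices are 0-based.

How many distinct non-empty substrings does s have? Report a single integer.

136

rank→(start, suffix):
  0 → (11, 'abafeh')
  1 → (4, 'abcdabdabafeh')
  2 → (8, 'abdabafeh')
  3 → (13, 'afeh')
  4 → (2, 'ahabcdabdabafeh')
  5 → (12, 'bafeh')
  6 → (5, 'bcdabdabafeh')
  7 → (9, 'bdabafeh')
  8 → (6, 'cdabdabafeh')
  9 → (0, 'cdahabcdabdabafeh')
  10 → (10, 'dabafeh')
  11 → (7, 'dabdabafeh')
  12 → (1, 'dahabcdabdabafeh')
  13 → (15, 'eh')
  14 → (14, 'feh')
  15 → (16, 'h')
  16 → (3, 'habcdabdabafeh')

SA = [11, 4, 8, 13, 2, 12, 5, 9, 6, 0, 10, 7, 1, 15, 14, 16, 3]
[i] adj suffixes → lcp
  [1] 11/4 → 2 ('ab')
  [2] 4/8 → 2 ('ab')
  [3] 8/13 → 1 ('a')
  [4] 13/2 → 1 ('a')
  [5] 2/12 → 0 ('')
  [6] 12/5 → 1 ('b')
  [7] 5/9 → 1 ('b')
  [8] 9/6 → 0 ('')
  [9] 6/0 → 3 ('cda')
  [10] 0/10 → 0 ('')
  [11] 10/7 → 3 ('dab')
  [12] 7/1 → 2 ('da')
  [13] 1/15 → 0 ('')
  [14] 15/14 → 0 ('')
  [15] 14/16 → 0 ('')
  [16] 16/3 → 1 ('h')

n(n+1)/2 = 17·18/2 = 153
Σ LCP = 0 + 2 + 2 + 1 + 1 + 0 + 1 + 1 + 0 + 3 + 0 + 3 + 2 + 0 + 0 + 0 + 1 = 17
distinct = 153 − 17 = 136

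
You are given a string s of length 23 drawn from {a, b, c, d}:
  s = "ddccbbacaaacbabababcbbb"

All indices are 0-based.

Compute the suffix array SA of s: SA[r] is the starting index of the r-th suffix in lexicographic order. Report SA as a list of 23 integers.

[8, 9, 13, 15, 17, 6, 10, 22, 12, 14, 16, 5, 21, 4, 20, 18, 7, 11, 3, 19, 2, 1, 0]

sorted suffixes:
  #0 SA[0]=8  'aaacbabababcbbb'
  #1 SA[1]=9  'aacbabababcbbb'
  #2 SA[2]=13  'abababcbbb'
  #3 SA[3]=15  'ababcbbb'
  #4 SA[4]=17  'abcbbb'
  #5 SA[5]=6  'acaaacbabababcbbb'
  #6 SA[6]=10  'acbabababcbbb'
  #7 SA[7]=22  'b'
  #8 SA[8]=12  'babababcbbb'
  #9 SA[9]=14  'bababcbbb'
  #10 SA[10]=16  'babcbbb'
  #11 SA[11]=5  'bacaaacbabababcbbb'
  #12 SA[12]=21  'bb'
  #13 SA[13]=4  'bbacaaacbabababcbbb'
  #14 SA[14]=20  'bbb'
  #15 SA[15]=18  'bcbbb'
  #16 SA[16]=7  'caaacbabababcbbb'
  #17 SA[17]=11  'cbabababcbbb'
  #18 SA[18]=3  'cbbacaaacbabababcbbb'
  #19 SA[19]=19  'cbbb'
  #20 SA[20]=2  'ccbbacaaacbabababcbbb'
  #21 SA[21]=1  'dccbbacaaacbabababcbbb'
  #22 SA[22]=0  'ddccbbacaaacbabababcbbb'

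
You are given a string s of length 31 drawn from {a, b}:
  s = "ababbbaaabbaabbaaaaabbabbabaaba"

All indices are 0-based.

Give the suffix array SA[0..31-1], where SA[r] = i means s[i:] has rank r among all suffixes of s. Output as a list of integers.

[30, 15, 16, 6, 17, 27, 11, 7, 18, 28, 25, 0, 12, 8, 22, 19, 2, 29, 14, 5, 26, 10, 24, 21, 1, 13, 4, 9, 23, 20, 3]

rank→(start, suffix):
  0 → (30, 'a')
  1 → (15, 'aaaaabbabbabaaba')
  2 → (16, 'aaaabbabbabaaba')
  3 → (6, 'aaabbaabbaaaaabbabbabaaba')
  4 → (17, 'aaabbabbabaaba')
  5 → (27, 'aaba')
  6 → (11, 'aabbaaaaabbabbabaaba')
  7 → (7, 'aabbaabbaaaaabbabbabaaba')
  8 → (18, 'aabbabbabaaba')
  9 → (28, 'aba')
  10 → (25, 'abaaba')
  11 → (0, 'ababbbaaabbaabbaaaaabbabbabaaba')
  12 → (12, 'abbaaaaabbabbabaaba')
  13 → (8, 'abbaabbaaaaabbabbabaaba')
  14 → (22, 'abbabaaba')
  15 → (19, 'abbabbabaaba')
  16 → (2, 'abbbaaabbaabbaaaaabbabbabaaba')
  17 → (29, 'ba')
  18 → (14, 'baaaaabbabbabaaba')
  19 → (5, 'baaabbaabbaaaaabbabbabaaba')
  20 → (26, 'baaba')
  21 → (10, 'baabbaaaaabbabbabaaba')
  22 → (24, 'babaaba')
  23 → (21, 'babbabaaba')
  24 → (1, 'babbbaaabbaabbaaaaabbabbabaaba')
  25 → (13, 'bbaaaaabbabbabaaba')
  26 → (4, 'bbaaabbaabbaaaaabbabbabaaba')
  27 → (9, 'bbaabbaaaaabbabbabaaba')
  28 → (23, 'bbabaaba')
  29 → (20, 'bbabbabaaba')
  30 → (3, 'bbbaaabbaabbaaaaabbabbabaaba')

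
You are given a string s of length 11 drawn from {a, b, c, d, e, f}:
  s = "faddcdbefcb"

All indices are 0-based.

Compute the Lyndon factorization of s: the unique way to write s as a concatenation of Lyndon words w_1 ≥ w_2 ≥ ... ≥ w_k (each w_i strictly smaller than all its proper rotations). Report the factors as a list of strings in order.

emit factor 1: 'f' (i=0, period=1)
emit factor 2: 'addcdbefcb' (i=1, period=10)

["f", "addcdbefcb"]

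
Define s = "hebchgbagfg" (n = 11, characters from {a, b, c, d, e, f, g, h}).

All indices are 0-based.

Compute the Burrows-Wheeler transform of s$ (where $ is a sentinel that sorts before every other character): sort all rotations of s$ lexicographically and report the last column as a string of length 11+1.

rank  rotation      last
    0  $hebchgbagfg  g
    1  agfg$hebchgb  b
    2  bagfg$hebchg  g
    3  bchgbagfg$he  e
    4  chgbagfg$heb  b
    5  ebchgbagfg$h  h
    6  fg$hebchgbag  g
    7  g$hebchgbagf  f
    8  gbagfg$hebch  h
    9  gfg$hebchgba  a
   10  hebchgbagfg$  $
   11  hgbagfg$hebc  c

gbgebhgfha$c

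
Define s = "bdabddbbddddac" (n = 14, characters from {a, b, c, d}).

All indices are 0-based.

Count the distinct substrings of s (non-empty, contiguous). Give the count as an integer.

rank | idx | suffix
   0 |   2 | abddbbddddac
   1 |  12 | ac
   2 |   6 | bbddddac
   3 |   0 | bdabddbbddddac
   4 |   3 | bddbbddddac
   5 |   7 | bddddac
   6 |  13 | c
   7 |   1 | dabddbbddddac
   8 |  11 | dac
   9 |   5 | dbbddddac
  10 |  10 | ddac
  11 |   4 | ddbbddddac
  12 |   9 | dddac
  13 |   8 | ddddac

SA = [2, 12, 6, 0, 3, 7, 13, 1, 11, 5, 10, 4, 9, 8]
rank  pair      lcp
   1  s[2:],s[12:]  1  'a'
   2  s[12:],s[6:]  0  ''
   3  s[6:],s[0:]  1  'b'
   4  s[0:],s[3:]  2  'bd'
   5  s[3:],s[7:]  3  'bdd'
   6  s[7:],s[13:]  0  ''
   7  s[13:],s[1:]  0  ''
   8  s[1:],s[11:]  2  'da'
   9  s[11:],s[5:]  1  'd'
  10  s[5:],s[10:]  1  'd'
  11  s[10:],s[4:]  2  'dd'
  12  s[4:],s[9:]  2  'dd'
  13  s[9:],s[8:]  3  'ddd'

n(n+1)/2 = 14·15/2 = 105
Σ LCP = 0 + 1 + 0 + 1 + 2 + 3 + 0 + 0 + 2 + 1 + 1 + 2 + 2 + 3 = 18
distinct = 105 − 18 = 87

87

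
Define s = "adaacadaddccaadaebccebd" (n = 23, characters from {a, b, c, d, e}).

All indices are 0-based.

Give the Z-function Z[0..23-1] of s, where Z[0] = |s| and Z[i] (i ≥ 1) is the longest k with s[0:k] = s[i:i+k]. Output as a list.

Z[0]=23
i=1: fresh scan; Z[1]=0
i=2: fresh scan; Z[2]=1 grow→box=[2,3)
i=3: fresh scan; Z[3]=1 grow→box=[3,4)
i=4: fresh scan; Z[4]=0
i=5: fresh scan; Z[5]=3 grow→box=[5,8)
i=6: min(r-i=2, Z[1]=0)=0; Z[6]=0
i=7: min(r-i=1, Z[2]=1)=1; Z[7]=2 grow→box=[7,9)
i=8: min(r-i=1, Z[1]=0)=0; Z[8]=0
i=9: fresh scan; Z[9]=0
i=10: fresh scan; Z[10]=0
i=11: fresh scan; Z[11]=0
i=12: fresh scan; Z[12]=1 grow→box=[12,13)
i=13: fresh scan; Z[13]=3 grow→box=[13,16)
i=14: min(r-i=2, Z[1]=0)=0; Z[14]=0
i=15: min(r-i=1, Z[2]=1)=1; Z[15]=1
i=16: fresh scan; Z[16]=0
i=17: fresh scan; Z[17]=0
i=18: fresh scan; Z[18]=0
i=19: fresh scan; Z[19]=0
i=20: fresh scan; Z[20]=0
i=21: fresh scan; Z[21]=0
i=22: fresh scan; Z[22]=0

[23, 0, 1, 1, 0, 3, 0, 2, 0, 0, 0, 0, 1, 3, 0, 1, 0, 0, 0, 0, 0, 0, 0]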